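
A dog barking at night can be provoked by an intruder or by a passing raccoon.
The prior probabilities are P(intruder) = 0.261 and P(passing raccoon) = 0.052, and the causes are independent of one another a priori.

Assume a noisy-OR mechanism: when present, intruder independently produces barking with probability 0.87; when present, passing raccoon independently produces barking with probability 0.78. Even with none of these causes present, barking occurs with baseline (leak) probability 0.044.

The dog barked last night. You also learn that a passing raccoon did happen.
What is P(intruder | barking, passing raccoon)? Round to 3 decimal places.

P(intruder | barking, passing raccoon) ≈ 0.303

Under noisy-OR, P(barking | causes) = 1 − (1−0.044)·∏(1−qᵢ) over the active causes.
For the numerator, keep only intruder=true terms: 0.972658·0.261 = 0.253864
The normalizing constant is 0.78968·0.739 + 0.972658·0.261 = 0.837438
P(intruder | barking, passing raccoon) = 0.253864/0.837438 ≈ 0.303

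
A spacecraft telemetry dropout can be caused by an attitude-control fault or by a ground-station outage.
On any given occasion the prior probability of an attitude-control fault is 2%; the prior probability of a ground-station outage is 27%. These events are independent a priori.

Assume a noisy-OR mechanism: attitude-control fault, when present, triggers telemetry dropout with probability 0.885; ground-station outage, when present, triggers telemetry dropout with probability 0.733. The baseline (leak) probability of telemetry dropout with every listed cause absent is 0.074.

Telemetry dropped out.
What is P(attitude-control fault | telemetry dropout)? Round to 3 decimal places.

P(attitude-control fault | telemetry dropout) ≈ 0.068

Under noisy-OR, P(telemetry dropout | causes) = 1 − (1−0.074)·∏(1−qᵢ) over the active causes.
Sum P(telemetry dropout|·) weighted by the priors over the 4 (attitude-control fault, ground-station outage) configurations:
  P(telemetry dropout) = 0.074×0.98×0.73 + 0.752758×0.98×0.27 + 0.89351×0.02×0.73 + 0.971567×0.02×0.27
        = 0.052940 + 0.199180 + 0.013045 + 0.005246 = 0.270411
Configurations with attitude-control fault contribute 0.018291, so
  P(attitude-control fault | telemetry dropout) = 0.018291 / 0.270411 ≈ 0.068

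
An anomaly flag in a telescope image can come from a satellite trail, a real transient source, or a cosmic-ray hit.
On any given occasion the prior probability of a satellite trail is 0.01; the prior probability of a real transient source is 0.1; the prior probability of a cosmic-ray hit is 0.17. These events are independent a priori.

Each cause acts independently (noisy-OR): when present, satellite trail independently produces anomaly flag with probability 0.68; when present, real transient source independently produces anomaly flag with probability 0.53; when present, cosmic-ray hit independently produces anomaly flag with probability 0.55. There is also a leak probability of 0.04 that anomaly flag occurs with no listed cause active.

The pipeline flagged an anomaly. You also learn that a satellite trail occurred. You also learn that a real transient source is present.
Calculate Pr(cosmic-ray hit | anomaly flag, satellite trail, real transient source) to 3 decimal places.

Pr(cosmic-ray hit | anomaly flag, satellite trail, real transient source) ≈ 0.183

Under noisy-OR, P(anomaly flag | causes) = 1 − (1−0.04)·∏(1−qᵢ) over the active causes.
P(anomaly flag | satellite trail, real transient source) = 0.855616*0.83 + 0.935027*0.17 = 0.710161 + 0.158955 = 0.869116
The cosmic-ray hit-present share is 0.935027*0.17 = 0.158955.
So P(cosmic-ray hit | anomaly flag, satellite trail, real transient source) = 0.158955/0.869116 ≈ 0.183.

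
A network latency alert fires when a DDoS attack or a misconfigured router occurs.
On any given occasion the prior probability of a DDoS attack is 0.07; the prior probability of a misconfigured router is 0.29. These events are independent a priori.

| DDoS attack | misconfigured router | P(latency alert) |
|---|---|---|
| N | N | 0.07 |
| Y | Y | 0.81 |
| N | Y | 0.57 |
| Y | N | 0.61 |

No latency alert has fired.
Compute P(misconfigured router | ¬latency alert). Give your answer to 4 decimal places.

P(misconfigured router | ¬latency alert) ≈ 0.1591

P(¬latency alert) = 0.93·0.93·0.71 + 0.43·0.93·0.29 + 0.39·0.07·0.71 + 0.19·0.07·0.29 = 0.614079 + 0.115971 + 0.019383 + 0.003857 = 0.753290
Of this, 0.119828 comes from 0.115971 + 0.003857 (the misconfigured router=true cases).
Hence the posterior is 0.119828/0.753290 ≈ 0.1591.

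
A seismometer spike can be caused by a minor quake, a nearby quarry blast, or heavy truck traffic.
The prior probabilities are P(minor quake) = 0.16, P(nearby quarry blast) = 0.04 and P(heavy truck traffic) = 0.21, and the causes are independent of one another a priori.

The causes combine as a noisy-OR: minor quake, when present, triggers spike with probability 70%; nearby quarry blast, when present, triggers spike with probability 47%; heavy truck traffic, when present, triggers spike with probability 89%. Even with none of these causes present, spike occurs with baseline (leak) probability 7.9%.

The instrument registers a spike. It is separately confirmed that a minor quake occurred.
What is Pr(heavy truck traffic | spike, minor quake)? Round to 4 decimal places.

Pr(heavy truck traffic | spike, minor quake) ≈ 0.2613

Under noisy-OR, P(spike | causes) = 1 − (1−0.079)·∏(1−qᵢ) over the active causes.
For the numerator, keep only heavy truck traffic=true terms: 0.195473 + 0.008265 = 0.203738
The normalizing constant is 0.7237·0.96·0.79 + 0.969607·0.96·0.21 + 0.853561·0.04·0.79 + 0.983892·0.04·0.21 = 0.779565
Posterior = 0.203738 / 0.779565 ≈ 0.2613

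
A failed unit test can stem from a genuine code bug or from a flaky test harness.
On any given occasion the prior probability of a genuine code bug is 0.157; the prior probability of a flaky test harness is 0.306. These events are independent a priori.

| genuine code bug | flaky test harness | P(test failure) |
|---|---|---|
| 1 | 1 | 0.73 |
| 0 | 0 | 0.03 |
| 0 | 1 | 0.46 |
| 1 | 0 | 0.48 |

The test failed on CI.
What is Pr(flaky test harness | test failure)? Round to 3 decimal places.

Pr(flaky test harness | test failure) ≈ 0.688

Enumerate the 4 (genuine code bug, flaky test harness) configurations and weight by the priors:
  P(test failure) = 0.03·0.843·0.694 + 0.46·0.843·0.306 + 0.48·0.157·0.694 + 0.73·0.157·0.306
        = 0.017551 + 0.118661 + 0.052300 + 0.035071 = 0.223583
The terms with flaky test harness present sum to 0.153732, so
  P(flaky test harness | test failure) = 0.153732 / 0.223583 ≈ 0.688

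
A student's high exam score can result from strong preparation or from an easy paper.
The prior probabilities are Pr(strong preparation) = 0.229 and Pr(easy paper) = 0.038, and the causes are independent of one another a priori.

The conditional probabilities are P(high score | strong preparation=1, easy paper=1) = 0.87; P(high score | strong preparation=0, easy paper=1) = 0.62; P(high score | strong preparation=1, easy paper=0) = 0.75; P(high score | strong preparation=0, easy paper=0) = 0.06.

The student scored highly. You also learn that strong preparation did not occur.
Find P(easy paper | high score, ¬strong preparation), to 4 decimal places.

Weight on easy paper=true, given the evidence: 0.62·0.038 = 0.023560
Denominator P(high score | ¬strong preparation): 0.06·0.962 + 0.62·0.038 = 0.081280
P(easy paper | high score, ¬strong preparation) = 0.023560/0.081280 ≈ 0.2899

P(easy paper | high score, ¬strong preparation) ≈ 0.2899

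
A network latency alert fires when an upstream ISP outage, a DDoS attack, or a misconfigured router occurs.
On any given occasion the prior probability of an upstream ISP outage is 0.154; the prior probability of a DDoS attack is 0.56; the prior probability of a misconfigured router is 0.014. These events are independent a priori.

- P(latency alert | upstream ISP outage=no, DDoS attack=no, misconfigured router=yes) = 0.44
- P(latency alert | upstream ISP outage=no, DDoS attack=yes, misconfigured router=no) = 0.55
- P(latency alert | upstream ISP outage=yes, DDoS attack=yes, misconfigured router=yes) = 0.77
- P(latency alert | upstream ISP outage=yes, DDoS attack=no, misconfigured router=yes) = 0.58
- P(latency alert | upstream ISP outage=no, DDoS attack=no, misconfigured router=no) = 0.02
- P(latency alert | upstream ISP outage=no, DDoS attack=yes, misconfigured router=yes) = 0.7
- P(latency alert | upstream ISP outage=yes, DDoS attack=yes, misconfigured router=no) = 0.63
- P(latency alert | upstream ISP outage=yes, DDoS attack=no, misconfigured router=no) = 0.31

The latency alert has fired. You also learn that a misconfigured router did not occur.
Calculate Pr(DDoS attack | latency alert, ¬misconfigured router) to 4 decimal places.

Numerator (weight on configurations with DDoS attack): 0.260568 + 0.054331 = 0.314899
The normalizing constant is 0.02·0.846·0.44 + 0.55·0.846·0.56 + 0.31·0.154·0.44 + 0.63·0.154·0.56 = 0.343350
Posterior = 0.314899 / 0.343350 ≈ 0.9171

Pr(DDoS attack | latency alert, ¬misconfigured router) ≈ 0.9171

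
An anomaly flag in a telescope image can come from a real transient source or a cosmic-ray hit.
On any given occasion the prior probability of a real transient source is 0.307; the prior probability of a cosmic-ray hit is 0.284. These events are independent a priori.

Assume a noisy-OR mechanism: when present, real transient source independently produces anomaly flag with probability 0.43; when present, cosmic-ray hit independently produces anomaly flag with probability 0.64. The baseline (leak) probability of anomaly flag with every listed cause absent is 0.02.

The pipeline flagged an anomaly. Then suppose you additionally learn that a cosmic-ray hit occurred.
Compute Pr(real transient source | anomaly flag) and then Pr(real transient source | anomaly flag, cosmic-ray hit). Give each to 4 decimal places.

Pr(real transient source | anomaly flag) ≈ 0.5483; Pr(real transient source | anomaly flag, cosmic-ray hit) ≈ 0.3535

Under noisy-OR, P(anomaly flag | causes) = 1 − (1−0.02)·∏(1−qᵢ) over the active causes.
Numerator (weight on configurations with real transient source): 0.097025 + 0.069655 = 0.166680
Normalizer over all consistent configurations: 0.02*0.693*0.716 + 0.6472*0.693*0.284 + 0.4414*0.307*0.716 + 0.798904*0.307*0.284 = 0.303981
P(real transient source | anomaly flag) = 0.166680/0.303981 ≈ 0.5483

With the extra evidence:
Numerator (weight on configurations with real transient source): 0.798904*0.307 = 0.245264
The normalizing constant is 0.6472*0.693 + 0.798904*0.307 = 0.693774
P(real transient source | anomaly flag, cosmic-ray hit) = 0.245264/0.693774 ≈ 0.3535
This is intercausal reasoning (explaining away): once cosmic-ray hit accounts for the anomaly flag, real transient source becomes less likely.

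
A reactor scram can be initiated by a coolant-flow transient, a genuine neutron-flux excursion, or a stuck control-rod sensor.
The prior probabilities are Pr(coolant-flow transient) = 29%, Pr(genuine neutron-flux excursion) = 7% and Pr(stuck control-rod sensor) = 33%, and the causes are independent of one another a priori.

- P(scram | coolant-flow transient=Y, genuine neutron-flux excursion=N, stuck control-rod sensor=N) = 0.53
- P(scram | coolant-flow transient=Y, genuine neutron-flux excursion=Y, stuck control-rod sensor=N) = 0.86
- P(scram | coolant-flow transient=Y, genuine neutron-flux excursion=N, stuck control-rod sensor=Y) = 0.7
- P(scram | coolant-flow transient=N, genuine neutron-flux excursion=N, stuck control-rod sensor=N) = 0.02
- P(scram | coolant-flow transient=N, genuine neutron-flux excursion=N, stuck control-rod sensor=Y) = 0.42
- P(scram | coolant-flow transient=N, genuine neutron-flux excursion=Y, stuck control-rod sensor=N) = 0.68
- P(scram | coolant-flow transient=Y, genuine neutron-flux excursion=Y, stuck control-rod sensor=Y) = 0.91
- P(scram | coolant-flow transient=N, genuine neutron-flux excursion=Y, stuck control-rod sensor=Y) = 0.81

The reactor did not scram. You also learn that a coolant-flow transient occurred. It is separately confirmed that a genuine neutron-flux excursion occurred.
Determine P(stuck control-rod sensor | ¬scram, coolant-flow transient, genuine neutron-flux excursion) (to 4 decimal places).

Weight on stuck control-rod sensor=true, given the evidence: 0.09·0.33 = 0.029700
The normalizing constant is 0.14·0.67 + 0.09·0.33 = 0.123500
P(stuck control-rod sensor | ¬scram, coolant-flow transient, genuine neutron-flux excursion) = 0.029700/0.123500 ≈ 0.2405

P(stuck control-rod sensor | ¬scram, coolant-flow transient, genuine neutron-flux excursion) ≈ 0.2405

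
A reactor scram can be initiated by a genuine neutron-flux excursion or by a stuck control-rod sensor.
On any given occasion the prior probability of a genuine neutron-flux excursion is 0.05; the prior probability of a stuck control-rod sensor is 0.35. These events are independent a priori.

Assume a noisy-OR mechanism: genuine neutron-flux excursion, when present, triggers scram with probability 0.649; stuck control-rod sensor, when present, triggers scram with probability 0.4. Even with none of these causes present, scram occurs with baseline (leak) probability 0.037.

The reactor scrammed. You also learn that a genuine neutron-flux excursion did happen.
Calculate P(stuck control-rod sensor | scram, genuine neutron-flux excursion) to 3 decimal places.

Under noisy-OR, P(scram | causes) = 1 − (1−0.037)·∏(1−qᵢ) over the active causes.
Weight on stuck control-rod sensor=true, given the evidence: 0.797192*0.35 = 0.279017
Normalizer over all consistent configurations: 0.661987*0.65 + 0.797192*0.35 = 0.709309
P(stuck control-rod sensor | scram, genuine neutron-flux excursion) = 0.279017/0.709309 ≈ 0.393

P(stuck control-rod sensor | scram, genuine neutron-flux excursion) ≈ 0.393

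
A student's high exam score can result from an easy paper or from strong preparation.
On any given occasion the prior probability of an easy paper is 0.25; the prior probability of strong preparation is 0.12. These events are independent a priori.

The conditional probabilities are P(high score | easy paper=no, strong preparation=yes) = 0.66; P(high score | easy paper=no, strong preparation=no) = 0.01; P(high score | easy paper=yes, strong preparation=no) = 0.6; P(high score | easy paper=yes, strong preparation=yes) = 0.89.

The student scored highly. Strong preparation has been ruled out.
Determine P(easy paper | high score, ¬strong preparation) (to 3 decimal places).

P(easy paper | high score, ¬strong preparation) ≈ 0.952

P(high score | ¬strong preparation) = 0.01*0.75 + 0.6*0.25 = 0.007500 + 0.150000 = 0.157500
Of this, 0.150000 comes from 0.6*0.25 (the easy paper=true cases).
Hence the posterior is 0.150000/0.157500 ≈ 0.952.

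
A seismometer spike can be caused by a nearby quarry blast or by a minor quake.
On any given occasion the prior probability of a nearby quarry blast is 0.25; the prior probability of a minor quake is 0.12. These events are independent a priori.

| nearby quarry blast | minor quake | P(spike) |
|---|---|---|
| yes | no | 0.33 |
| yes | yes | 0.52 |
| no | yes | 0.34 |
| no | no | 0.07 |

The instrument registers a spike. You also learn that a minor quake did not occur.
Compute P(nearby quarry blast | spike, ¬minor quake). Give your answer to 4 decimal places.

Numerator (weight on configurations with nearby quarry blast): 0.33*0.25 = 0.082500
The normalizing constant is 0.07*0.75 + 0.33*0.25 = 0.135000
Posterior = 0.082500 / 0.135000 ≈ 0.6111

P(nearby quarry blast | spike, ¬minor quake) ≈ 0.6111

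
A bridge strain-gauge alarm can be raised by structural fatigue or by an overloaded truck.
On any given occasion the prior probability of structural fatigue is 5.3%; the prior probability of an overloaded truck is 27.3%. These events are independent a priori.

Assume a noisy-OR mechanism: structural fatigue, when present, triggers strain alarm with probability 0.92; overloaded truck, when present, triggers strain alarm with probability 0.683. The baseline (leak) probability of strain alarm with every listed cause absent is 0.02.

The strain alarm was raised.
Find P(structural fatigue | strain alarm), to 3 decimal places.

P(structural fatigue | strain alarm) ≈ 0.205

Under noisy-OR, P(strain alarm | causes) = 1 − (1−0.02)·∏(1−qᵢ) over the active causes.
For the numerator, keep only structural fatigue=true terms: 0.035510 + 0.014109 = 0.049619
Denominator P(strain alarm): 0.02·0.947·0.727 + 0.68934·0.947·0.273 + 0.9216·0.053·0.727 + 0.975147·0.053·0.273 = 0.241604
P(structural fatigue | strain alarm) = 0.049619/0.241604 ≈ 0.205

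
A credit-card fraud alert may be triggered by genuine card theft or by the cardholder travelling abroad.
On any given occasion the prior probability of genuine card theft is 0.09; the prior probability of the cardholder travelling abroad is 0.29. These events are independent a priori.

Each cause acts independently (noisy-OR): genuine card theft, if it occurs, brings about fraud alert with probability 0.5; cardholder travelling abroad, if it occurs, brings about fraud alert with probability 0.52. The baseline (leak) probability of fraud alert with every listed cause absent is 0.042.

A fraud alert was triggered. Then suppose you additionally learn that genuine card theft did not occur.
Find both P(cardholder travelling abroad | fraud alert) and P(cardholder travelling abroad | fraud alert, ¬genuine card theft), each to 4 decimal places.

Under noisy-OR, P(fraud alert | causes) = 1 − (1−0.042)·∏(1−qᵢ) over the active causes.
By total probability over the 4 (genuine card theft, cardholder travelling abroad) configurations:
  P(fraud alert) = 0.042×0.91×0.71 + 0.54016×0.91×0.29 + 0.521×0.09×0.71 + 0.77008×0.09×0.29
        = 0.027136 + 0.142548 + 0.033292 + 0.020099 = 0.223075
The terms with cardholder travelling abroad present sum to 0.162647, so
  P(cardholder travelling abroad | fraud alert) = 0.162647 / 0.223075 ≈ 0.7291

Now also conditioning on genuine card theft≠true:
For the numerator, keep only cardholder travelling abroad=true terms: 0.54016×0.29 = 0.156646
Normalizer over all consistent configurations: 0.042×0.71 + 0.54016×0.29 = 0.186466
P(cardholder travelling abroad | fraud alert, ¬genuine card theft) = 0.156646/0.186466 ≈ 0.8401

P(cardholder travelling abroad | fraud alert) ≈ 0.7291; P(cardholder travelling abroad | fraud alert, ¬genuine card theft) ≈ 0.8401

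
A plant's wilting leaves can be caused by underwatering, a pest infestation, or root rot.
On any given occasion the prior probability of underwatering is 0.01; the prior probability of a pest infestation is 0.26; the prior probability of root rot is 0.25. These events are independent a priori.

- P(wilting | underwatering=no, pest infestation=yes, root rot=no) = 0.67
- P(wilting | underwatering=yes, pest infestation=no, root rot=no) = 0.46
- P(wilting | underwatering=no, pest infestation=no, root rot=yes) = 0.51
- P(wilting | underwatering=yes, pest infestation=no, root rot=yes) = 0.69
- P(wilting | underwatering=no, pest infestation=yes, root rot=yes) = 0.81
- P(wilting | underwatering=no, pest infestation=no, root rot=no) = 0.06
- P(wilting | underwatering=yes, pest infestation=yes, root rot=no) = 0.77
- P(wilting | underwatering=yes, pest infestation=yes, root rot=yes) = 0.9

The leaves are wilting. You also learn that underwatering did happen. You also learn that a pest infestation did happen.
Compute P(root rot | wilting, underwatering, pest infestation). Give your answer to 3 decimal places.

Enumerate both values of root rot and weight by the priors:
  P(wilting | underwatering, pest infestation) = 0.77·0.75 + 0.9·0.25
        = 0.577500 + 0.225000 = 0.802500
Configurations with root rot contribute 0.225000, so
  P(root rot | wilting, underwatering, pest infestation) = 0.225000 / 0.802500 ≈ 0.280

P(root rot | wilting, underwatering, pest infestation) ≈ 0.280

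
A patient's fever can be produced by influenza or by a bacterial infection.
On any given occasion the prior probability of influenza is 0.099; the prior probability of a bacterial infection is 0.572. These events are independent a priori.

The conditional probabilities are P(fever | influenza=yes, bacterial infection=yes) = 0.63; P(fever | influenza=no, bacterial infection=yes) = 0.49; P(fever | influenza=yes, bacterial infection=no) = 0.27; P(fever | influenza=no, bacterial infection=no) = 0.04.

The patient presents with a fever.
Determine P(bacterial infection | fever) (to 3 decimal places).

Enumerate the 4 (influenza, bacterial infection) configurations and weight by the priors:
  P(fever) = 0.04×0.901×0.428 + 0.49×0.901×0.572 + 0.27×0.099×0.428 + 0.63×0.099×0.572
        = 0.015425 + 0.252532 + 0.011440 + 0.035676 = 0.315073
Keeping only the bacterial infection-present terms gives 0.288208, so
  P(bacterial infection | fever) = 0.288208 / 0.315073 ≈ 0.915

P(bacterial infection | fever) ≈ 0.915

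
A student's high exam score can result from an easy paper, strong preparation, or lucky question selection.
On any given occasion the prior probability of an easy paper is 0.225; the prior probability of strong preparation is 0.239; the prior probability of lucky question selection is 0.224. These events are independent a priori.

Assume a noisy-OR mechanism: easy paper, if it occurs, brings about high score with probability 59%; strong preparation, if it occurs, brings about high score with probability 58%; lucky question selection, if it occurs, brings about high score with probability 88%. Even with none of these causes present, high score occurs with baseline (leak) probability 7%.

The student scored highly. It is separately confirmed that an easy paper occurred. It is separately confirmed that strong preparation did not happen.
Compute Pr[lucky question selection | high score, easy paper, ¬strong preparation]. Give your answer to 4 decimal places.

Pr[lucky question selection | high score, easy paper, ¬strong preparation] ≈ 0.3081

Under noisy-OR, P(high score | causes) = 1 − (1−0.07)·∏(1−qᵢ) over the active causes.
P(high score | easy paper, ¬strong preparation) = 0.6187×0.776 + 0.954244×0.224 = 0.480111 + 0.213751 = 0.693862
Restricting to configurations with lucky question selection present: 0.954244×0.224 = 0.213751.
Hence the posterior is 0.213751/0.693862 ≈ 0.3081.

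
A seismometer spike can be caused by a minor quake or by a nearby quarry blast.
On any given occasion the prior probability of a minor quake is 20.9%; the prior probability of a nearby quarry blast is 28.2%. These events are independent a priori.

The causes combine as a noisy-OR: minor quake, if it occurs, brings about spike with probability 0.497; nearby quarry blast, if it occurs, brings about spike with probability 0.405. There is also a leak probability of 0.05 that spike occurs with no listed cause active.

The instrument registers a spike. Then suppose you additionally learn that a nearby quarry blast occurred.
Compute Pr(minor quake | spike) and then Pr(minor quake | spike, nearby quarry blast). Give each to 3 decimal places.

Pr(minor quake | spike) ≈ 0.490; Pr(minor quake | spike, nearby quarry blast) ≈ 0.303

Under noisy-OR, P(spike | causes) = 1 − (1−0.05)·∏(1−qᵢ) over the active causes.
Sum P(spike|·) weighted by the priors over the 4 (minor quake, nearby quarry blast) configurations:
  P(spike) = 0.05*0.791*0.718 + 0.43475*0.791*0.282 + 0.52215*0.209*0.718 + 0.715679*0.209*0.282
        = 0.028397 + 0.096976 + 0.078355 + 0.042181 = 0.245909
Configurations with minor quake contribute 0.120536, so
  P(minor quake | spike) = 0.120536 / 0.245909 ≈ 0.490

Now condition on the additional information:
Numerator (weight on configurations with minor quake): 0.715679·0.209 = 0.149577
Denominator P(spike | nearby quarry blast): 0.43475·0.791 + 0.715679·0.209 = 0.493464
P(minor quake | spike, nearby quarry blast) = 0.149577/0.493464 ≈ 0.303
This is intercausal reasoning (explaining away): once nearby quarry blast accounts for the spike, minor quake becomes less likely.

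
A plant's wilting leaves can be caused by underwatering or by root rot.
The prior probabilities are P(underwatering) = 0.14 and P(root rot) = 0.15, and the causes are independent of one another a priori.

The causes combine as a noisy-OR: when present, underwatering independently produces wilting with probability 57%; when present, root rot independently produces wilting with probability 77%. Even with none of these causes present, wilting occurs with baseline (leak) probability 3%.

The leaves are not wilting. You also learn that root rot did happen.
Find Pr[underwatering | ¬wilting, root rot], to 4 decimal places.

Pr[underwatering | ¬wilting, root rot] ≈ 0.0654

Under noisy-OR, P(wilting | causes) = 1 − (1−0.03)·∏(1−qᵢ) over the active causes.
P(¬wilting | root rot) = 0.2231×0.86 + 0.095933×0.14 = 0.191866 + 0.013431 = 0.205297
The underwatering-present share is 0.095933×0.14 = 0.013431.
Hence the posterior is 0.013431/0.205297 ≈ 0.0654.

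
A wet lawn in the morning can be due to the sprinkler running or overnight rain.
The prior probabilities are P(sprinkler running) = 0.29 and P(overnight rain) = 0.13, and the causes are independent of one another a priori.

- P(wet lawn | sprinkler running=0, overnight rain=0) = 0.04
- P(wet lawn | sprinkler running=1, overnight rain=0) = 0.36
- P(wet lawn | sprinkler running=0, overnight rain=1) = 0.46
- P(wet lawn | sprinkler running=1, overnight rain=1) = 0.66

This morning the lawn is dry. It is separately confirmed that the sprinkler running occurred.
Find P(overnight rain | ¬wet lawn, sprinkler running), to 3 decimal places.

P(overnight rain | ¬wet lawn, sprinkler running) ≈ 0.074

For the numerator, keep only overnight rain=true terms: 0.34×0.13 = 0.044200
Normalizer over all consistent configurations: 0.64×0.87 + 0.34×0.13 = 0.601000
Posterior = 0.044200 / 0.601000 ≈ 0.074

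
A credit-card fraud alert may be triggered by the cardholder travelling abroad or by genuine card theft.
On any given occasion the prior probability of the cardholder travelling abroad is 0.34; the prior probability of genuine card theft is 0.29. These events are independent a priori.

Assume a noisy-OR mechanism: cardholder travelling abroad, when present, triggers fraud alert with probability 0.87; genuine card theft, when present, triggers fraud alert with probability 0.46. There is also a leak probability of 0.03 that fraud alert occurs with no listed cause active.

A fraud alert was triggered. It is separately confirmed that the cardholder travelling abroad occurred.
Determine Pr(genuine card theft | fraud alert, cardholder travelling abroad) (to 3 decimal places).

Under noisy-OR, P(fraud alert | causes) = 1 − (1−0.03)·∏(1−qᵢ) over the active causes.
Enumerate both values of genuine card theft and weight by the priors:
  P(fraud alert | cardholder travelling abroad) = 0.8739×0.71 + 0.931906×0.29
        = 0.620469 + 0.270253 = 0.890722
Configurations with genuine card theft contribute 0.270253, so
  P(genuine card theft | fraud alert, cardholder travelling abroad) = 0.270253 / 0.890722 ≈ 0.303

Pr(genuine card theft | fraud alert, cardholder travelling abroad) ≈ 0.303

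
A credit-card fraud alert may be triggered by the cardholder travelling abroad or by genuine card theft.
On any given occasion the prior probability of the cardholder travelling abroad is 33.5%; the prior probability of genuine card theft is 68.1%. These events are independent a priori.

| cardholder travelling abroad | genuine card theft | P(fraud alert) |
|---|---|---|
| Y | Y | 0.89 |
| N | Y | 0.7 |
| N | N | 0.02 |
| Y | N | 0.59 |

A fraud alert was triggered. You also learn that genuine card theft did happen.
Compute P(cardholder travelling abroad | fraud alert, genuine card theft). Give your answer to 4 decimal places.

Enumerate both values of cardholder travelling abroad and weight by the priors:
  P(fraud alert | genuine card theft) = 0.7*0.665 + 0.89*0.335
        = 0.465500 + 0.298150 = 0.763650
The terms with cardholder travelling abroad present sum to 0.298150, so
  P(cardholder travelling abroad | fraud alert, genuine card theft) = 0.298150 / 0.763650 ≈ 0.3904

P(cardholder travelling abroad | fraud alert, genuine card theft) ≈ 0.3904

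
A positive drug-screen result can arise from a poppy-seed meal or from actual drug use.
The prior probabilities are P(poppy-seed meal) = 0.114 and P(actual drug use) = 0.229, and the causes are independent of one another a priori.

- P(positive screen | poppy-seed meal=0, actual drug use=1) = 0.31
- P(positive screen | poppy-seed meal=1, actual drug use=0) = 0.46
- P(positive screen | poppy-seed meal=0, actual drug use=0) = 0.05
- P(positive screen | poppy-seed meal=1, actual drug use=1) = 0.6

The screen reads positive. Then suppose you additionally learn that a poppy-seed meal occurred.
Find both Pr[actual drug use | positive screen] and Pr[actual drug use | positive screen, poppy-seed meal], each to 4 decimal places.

Pr[actual drug use | positive screen] ≈ 0.5130; Pr[actual drug use | positive screen, poppy-seed meal] ≈ 0.2792

P(positive screen) = 0.05*0.886*0.771 + 0.31*0.886*0.229 + 0.46*0.114*0.771 + 0.6*0.114*0.229 = 0.034155 + 0.062897 + 0.040431 + 0.015664 = 0.153147
Of this, 0.078561 comes from 0.062897 + 0.015664 (the actual drug use=true cases).
Hence the posterior is 0.078561/0.153147 ≈ 0.5130.

Now condition on the additional information:
Sum P(positive screen|·) weighted by the priors over both values of actual drug use:
  P(positive screen | poppy-seed meal) = 0.46*0.771 + 0.6*0.229
        = 0.354660 + 0.137400 = 0.492060
Configurations with actual drug use contribute 0.137400, so
  P(actual drug use | positive screen, poppy-seed meal) = 0.137400 / 0.492060 ≈ 0.2792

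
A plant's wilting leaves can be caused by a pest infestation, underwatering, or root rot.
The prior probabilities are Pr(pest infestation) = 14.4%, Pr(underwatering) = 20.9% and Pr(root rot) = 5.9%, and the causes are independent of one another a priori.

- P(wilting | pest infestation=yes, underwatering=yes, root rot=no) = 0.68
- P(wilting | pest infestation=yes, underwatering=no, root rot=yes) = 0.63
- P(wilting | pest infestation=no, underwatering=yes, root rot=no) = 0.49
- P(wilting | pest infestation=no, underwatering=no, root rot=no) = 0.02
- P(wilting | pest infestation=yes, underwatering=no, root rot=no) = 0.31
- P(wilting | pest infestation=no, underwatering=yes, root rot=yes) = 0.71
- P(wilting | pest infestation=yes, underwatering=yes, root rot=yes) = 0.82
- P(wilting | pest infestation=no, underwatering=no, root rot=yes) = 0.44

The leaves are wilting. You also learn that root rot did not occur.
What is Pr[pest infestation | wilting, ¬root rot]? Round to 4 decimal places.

Pr[pest infestation | wilting, ¬root rot] ≈ 0.3553

P(wilting | ¬root rot) = 0.02*0.856*0.791 + 0.49*0.856*0.209 + 0.31*0.144*0.791 + 0.68*0.144*0.209 = 0.013542 + 0.087663 + 0.035310 + 0.020465 = 0.156980
Of this, 0.055775 comes from 0.035310 + 0.020465 (the pest infestation=true cases).
Hence the posterior is 0.055775/0.156980 ≈ 0.3553.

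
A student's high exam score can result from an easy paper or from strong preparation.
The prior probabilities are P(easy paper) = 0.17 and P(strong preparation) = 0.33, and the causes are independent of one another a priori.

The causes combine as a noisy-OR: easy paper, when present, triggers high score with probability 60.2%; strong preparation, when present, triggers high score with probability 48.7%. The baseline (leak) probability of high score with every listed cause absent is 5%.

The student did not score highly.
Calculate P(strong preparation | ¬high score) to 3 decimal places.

P(strong preparation | ¬high score) ≈ 0.202

Under noisy-OR, P(high score | causes) = 1 − (1−0.05)·∏(1−qᵢ) over the active causes.
Enumerate the 4 (easy paper, strong preparation) configurations and weight by the priors:
  P(¬high score) = 0.95·0.83·0.67 + 0.48735·0.83·0.33 + 0.3781·0.17·0.67 + 0.193965·0.17·0.33
        = 0.528295 + 0.133485 + 0.043066 + 0.010881 = 0.715727
Keeping only the strong preparation-present terms gives 0.144366, so
  P(strong preparation | ¬high score) = 0.144366 / 0.715727 ≈ 0.202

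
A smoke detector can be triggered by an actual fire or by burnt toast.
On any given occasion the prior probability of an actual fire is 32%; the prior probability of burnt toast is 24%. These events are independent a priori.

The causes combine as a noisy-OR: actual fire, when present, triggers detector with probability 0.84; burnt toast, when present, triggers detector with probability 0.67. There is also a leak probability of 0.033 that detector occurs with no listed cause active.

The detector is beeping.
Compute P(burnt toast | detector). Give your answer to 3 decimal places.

P(burnt toast | detector) ≈ 0.453

Under noisy-OR, P(detector | causes) = 1 − (1−0.033)·∏(1−qᵢ) over the active causes.
P(detector) = 0.033·0.68·0.76 + 0.68089·0.68·0.24 + 0.84528·0.32·0.76 + 0.948942·0.32·0.24 = 0.017054 + 0.111121 + 0.205572 + 0.072879 = 0.406626
Restricting to configurations with burnt toast present: 0.111121 + 0.072879 = 0.184000.
So P(burnt toast | detector) = 0.184000/0.406626 ≈ 0.453.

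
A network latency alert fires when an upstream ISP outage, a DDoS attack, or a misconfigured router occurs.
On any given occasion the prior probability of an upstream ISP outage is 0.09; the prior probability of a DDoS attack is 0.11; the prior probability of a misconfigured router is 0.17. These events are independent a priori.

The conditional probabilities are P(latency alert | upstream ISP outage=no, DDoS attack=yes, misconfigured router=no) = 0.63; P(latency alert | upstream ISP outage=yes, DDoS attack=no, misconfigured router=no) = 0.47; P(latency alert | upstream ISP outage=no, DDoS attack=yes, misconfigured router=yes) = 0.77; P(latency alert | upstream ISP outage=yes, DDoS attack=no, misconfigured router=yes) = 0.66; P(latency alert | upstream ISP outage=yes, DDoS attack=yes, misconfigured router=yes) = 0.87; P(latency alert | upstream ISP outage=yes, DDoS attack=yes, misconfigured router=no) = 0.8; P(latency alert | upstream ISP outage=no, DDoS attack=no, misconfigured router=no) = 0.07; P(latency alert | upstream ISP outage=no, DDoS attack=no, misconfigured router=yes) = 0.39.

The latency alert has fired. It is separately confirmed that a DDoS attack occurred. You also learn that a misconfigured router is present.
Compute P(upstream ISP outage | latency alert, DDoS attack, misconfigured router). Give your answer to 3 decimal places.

P(upstream ISP outage | latency alert, DDoS attack, misconfigured router) ≈ 0.101

By total probability over both values of upstream ISP outage:
  P(latency alert | DDoS attack, misconfigured router) = 0.77×0.91 + 0.87×0.09
        = 0.700700 + 0.078300 = 0.779000
Keeping only the upstream ISP outage-present terms gives 0.078300, so
  P(upstream ISP outage | latency alert, DDoS attack, misconfigured router) = 0.078300 / 0.779000 ≈ 0.101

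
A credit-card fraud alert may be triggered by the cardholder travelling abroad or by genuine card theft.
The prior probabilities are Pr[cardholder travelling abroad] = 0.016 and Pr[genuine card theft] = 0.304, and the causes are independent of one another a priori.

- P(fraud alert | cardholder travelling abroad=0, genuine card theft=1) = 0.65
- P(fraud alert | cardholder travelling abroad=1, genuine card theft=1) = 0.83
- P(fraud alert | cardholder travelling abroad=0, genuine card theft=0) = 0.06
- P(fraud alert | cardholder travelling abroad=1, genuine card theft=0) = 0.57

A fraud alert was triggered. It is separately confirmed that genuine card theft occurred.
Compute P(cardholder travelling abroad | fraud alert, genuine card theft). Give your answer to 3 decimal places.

Enumerate both values of cardholder travelling abroad and weight by the priors:
  P(fraud alert | genuine card theft) = 0.65·0.984 + 0.83·0.016
        = 0.639600 + 0.013280 = 0.652880
The terms with cardholder travelling abroad present sum to 0.013280, so
  P(cardholder travelling abroad | fraud alert, genuine card theft) = 0.013280 / 0.652880 ≈ 0.020

P(cardholder travelling abroad | fraud alert, genuine card theft) ≈ 0.020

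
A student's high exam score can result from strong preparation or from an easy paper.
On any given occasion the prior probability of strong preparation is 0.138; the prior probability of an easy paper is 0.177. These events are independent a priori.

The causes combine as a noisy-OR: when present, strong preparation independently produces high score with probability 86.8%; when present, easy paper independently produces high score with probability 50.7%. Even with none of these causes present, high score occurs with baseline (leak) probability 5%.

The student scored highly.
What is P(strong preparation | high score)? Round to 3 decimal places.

Under noisy-OR, P(high score | causes) = 1 − (1−0.05)·∏(1−qᵢ) over the active causes.
Numerator (weight on configurations with strong preparation): 0.099332 + 0.022916 = 0.122248
Normalizer over all consistent configurations: 0.05·0.862·0.823 + 0.53165·0.862·0.177 + 0.8746·0.138·0.823 + 0.938178·0.138·0.177 = 0.238835
P(strong preparation | high score) = 0.122248/0.238835 ≈ 0.512

P(strong preparation | high score) ≈ 0.512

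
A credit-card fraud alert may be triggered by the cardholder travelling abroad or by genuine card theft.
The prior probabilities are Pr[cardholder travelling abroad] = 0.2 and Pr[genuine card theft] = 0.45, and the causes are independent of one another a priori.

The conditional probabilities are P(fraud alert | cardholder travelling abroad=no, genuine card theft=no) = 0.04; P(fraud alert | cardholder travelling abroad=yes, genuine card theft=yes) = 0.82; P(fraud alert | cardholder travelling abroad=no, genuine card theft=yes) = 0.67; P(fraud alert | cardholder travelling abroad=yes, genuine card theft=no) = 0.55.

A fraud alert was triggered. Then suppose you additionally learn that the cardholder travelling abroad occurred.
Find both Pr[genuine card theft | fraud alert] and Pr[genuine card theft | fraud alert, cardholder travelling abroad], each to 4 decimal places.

Pr[genuine card theft | fraud alert] ≈ 0.8013; Pr[genuine card theft | fraud alert, cardholder travelling abroad] ≈ 0.5495

P(fraud alert) = 0.04·0.8·0.55 + 0.67·0.8·0.45 + 0.55·0.2·0.55 + 0.82·0.2·0.45 = 0.017600 + 0.241200 + 0.060500 + 0.073800 = 0.393100
Of this, 0.315000 comes from 0.241200 + 0.073800 (the genuine card theft=true cases).
So P(genuine card theft | fraud alert) = 0.315000/0.393100 ≈ 0.8013.

Now condition on the additional information:
Numerator (weight on configurations with genuine card theft): 0.82*0.45 = 0.369000
Denominator P(fraud alert | cardholder travelling abroad): 0.55*0.55 + 0.82*0.45 = 0.671500
Posterior = 0.369000 / 0.671500 ≈ 0.5495
This is intercausal reasoning (explaining away): once cardholder travelling abroad accounts for the fraud alert, genuine card theft becomes less likely.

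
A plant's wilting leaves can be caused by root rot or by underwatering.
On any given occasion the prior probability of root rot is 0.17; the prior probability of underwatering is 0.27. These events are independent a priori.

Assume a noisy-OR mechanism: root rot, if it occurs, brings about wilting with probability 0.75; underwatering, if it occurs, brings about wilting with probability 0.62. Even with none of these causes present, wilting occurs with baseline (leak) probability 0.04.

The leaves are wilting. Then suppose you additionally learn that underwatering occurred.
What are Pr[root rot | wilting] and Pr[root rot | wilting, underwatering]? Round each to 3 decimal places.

Pr[root rot | wilting] ≈ 0.450; Pr[root rot | wilting, underwatering] ≈ 0.227

Under noisy-OR, P(wilting | causes) = 1 − (1−0.04)·∏(1−qᵢ) over the active causes.
Weight on root rot=true, given the evidence: 0.094316 + 0.041714 = 0.136030
Normalizer over all consistent configurations: 0.04*0.83*0.73 + 0.6352*0.83*0.27 + 0.76*0.17*0.73 + 0.9088*0.17*0.27 = 0.302614
P(root rot | wilting) = 0.136030/0.302614 ≈ 0.450

With the extra evidence:
Numerator (weight on configurations with root rot): 0.9088·0.17 = 0.154496
The normalizing constant is 0.6352·0.83 + 0.9088·0.17 = 0.681712
P(root rot | wilting, underwatering) = 0.154496/0.681712 ≈ 0.227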